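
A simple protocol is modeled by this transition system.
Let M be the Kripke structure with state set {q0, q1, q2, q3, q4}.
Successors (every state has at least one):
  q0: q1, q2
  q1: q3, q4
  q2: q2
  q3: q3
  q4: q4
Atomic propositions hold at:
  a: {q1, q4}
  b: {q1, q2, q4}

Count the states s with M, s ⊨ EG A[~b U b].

4

Sat(~b) = {q0, q3}
A[~b U b]: least fixpoint, start Z0 = Sat(b) = {q1, q2, q4}, add states in Sat(~b) with every successor in Z. Z1 = {q0, q1, q2, q4}; fixed.
Sat(A[~b U b]) = {q0, q1, q2, q4}
EG A[~b U b]: greatest fixpoint, start Z0 = {q0, q1, q2, q4}, keep only states in Sat with some successor in Z. Already a fixed point.
Sat(EG A[~b U b]) = {q0, q1, q2, q4}
|Sat(EG A[~b U b])| = |{q0, q1, q2, q4}| = 4.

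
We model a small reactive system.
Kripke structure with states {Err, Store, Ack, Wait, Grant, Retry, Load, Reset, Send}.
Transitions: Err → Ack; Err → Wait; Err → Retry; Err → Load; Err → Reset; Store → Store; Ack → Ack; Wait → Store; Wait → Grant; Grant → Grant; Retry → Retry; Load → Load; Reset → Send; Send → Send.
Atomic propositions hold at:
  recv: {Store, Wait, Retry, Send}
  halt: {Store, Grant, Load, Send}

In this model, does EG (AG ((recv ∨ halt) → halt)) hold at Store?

Yes

Sat(recv ∨ halt) = {Store, Wait, Grant, Retry, Load, Send}
Sat((recv ∨ halt) → halt) = {Err, Store, Ack, Grant, Load, Reset, Send}
AG ((recv ∨ halt) → halt): greatest fixpoint, start Z0 = {Err, Store, Ack, Grant, Load, Reset, Send}, keep only states in Sat with every successor in Z. Z1 = {Store, Ack, Grant, Load, Reset, Send}; fixed.
Sat(AG ((recv ∨ halt) → halt)) = {Store, Ack, Grant, Load, Reset, Send}
EG (AG ((recv ∨ halt) → halt)): greatest fixpoint, start Z0 = {Store, Ack, Grant, Load, Reset, Send}, keep only states in Sat with some successor in Z. Already a fixed point.
Sat(EG (AG ((recv ∨ halt) → halt))) = {Store, Ack, Grant, Load, Reset, Send}
Store ∈ Sat(EG (AG ((recv ∨ halt) → halt))) = {Store, Ack, Grant, Load, Reset, Send}, so the formula holds at Store.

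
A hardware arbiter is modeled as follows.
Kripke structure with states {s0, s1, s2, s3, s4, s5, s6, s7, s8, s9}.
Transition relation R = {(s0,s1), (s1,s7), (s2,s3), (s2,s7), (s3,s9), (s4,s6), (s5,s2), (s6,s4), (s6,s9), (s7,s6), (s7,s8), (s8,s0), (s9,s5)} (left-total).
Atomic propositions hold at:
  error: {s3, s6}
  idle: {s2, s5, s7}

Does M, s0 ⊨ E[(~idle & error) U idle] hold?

Sat(~idle) = {s0, s1, s3, s4, s6, s8, s9}
Sat(~idle & error) = {s3, s6}
E[(~idle & error) U idle]: least fixpoint, start Z0 = Sat(idle) = {s2, s5, s7}, add states in Sat(~idle & error) with some successor in Z. Already a fixed point.
Sat(E[(~idle & error) U idle]) = {s2, s5, s7}
s0 ∉ Sat(E[(~idle & error) U idle]) = {s2, s5, s7}, so the formula does not hold at s0.

No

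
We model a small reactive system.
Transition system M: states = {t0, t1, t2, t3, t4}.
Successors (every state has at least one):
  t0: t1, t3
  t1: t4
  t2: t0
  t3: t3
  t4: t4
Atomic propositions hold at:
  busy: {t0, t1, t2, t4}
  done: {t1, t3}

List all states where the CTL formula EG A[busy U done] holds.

A[busy U done]: least fixpoint, start Z0 = Sat(done) = {t1, t3}, add states in Sat(busy) with every successor in Z. Z1 = {t0, t1, t3}; Z2 = {t0, t1, t2, t3}; fixed.
Sat(A[busy U done]) = {t0, t1, t2, t3}
EG A[busy U done]: greatest fixpoint, start Z0 = {t0, t1, t2, t3}, keep only states in Sat with some successor in Z. Z1 = {t0, t2, t3}; fixed.
Sat(EG A[busy U done]) = {t0, t2, t3}

{t0, t2, t3}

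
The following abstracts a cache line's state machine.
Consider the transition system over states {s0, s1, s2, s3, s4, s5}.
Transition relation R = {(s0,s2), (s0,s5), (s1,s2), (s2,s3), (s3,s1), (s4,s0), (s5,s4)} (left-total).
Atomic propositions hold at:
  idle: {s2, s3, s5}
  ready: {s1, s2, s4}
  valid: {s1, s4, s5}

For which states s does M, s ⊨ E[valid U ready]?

{s1, s2, s4, s5}

E[valid U ready]: least fixpoint, start Z0 = Sat(ready) = {s1, s2, s4}, add states in Sat(valid) with some successor in Z. Z1 = {s1, s2, s4, s5}; fixed.
Sat(E[valid U ready]) = {s1, s2, s4, s5}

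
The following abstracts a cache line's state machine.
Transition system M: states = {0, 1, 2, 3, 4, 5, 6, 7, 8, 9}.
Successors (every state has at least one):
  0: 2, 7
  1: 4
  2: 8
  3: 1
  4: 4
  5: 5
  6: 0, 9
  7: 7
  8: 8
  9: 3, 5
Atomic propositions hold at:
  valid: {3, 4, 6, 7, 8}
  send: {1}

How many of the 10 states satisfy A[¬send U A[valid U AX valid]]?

Sat(¬send) = {0, 2, 3, 4, 5, 6, 7, 8, 9}
Sat(AX valid) = {s : every successor in {3, 4, 6, 7, 8}} = {1, 2, 4, 7, 8}
A[valid U AX valid]: least fixpoint, start Z0 = Sat(AX valid) = {1, 2, 4, 7, 8}, add states in Sat(valid) with every successor in Z. Z1 = {1, 2, 3, 4, 7, 8}; fixed.
Sat(A[valid U AX valid]) = {1, 2, 3, 4, 7, 8}
A[¬send U A[valid U AX valid]]: least fixpoint, start Z0 = Sat(A[valid U AX valid]) = {1, 2, 3, 4, 7, 8}, add states in Sat(¬send) with every successor in Z. Z1 = {0, 1, 2, 3, 4, 7, 8}; fixed.
Sat(A[¬send U A[valid U AX valid]]) = {0, 1, 2, 3, 4, 7, 8}
|Sat(A[¬send U A[valid U AX valid]])| = |{0, 1, 2, 3, 4, 7, 8}| = 7.

7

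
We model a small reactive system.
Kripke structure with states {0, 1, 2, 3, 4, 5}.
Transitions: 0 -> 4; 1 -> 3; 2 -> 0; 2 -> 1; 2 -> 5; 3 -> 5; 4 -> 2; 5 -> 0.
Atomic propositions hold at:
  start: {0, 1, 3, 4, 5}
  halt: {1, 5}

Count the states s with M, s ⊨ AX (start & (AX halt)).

1

Sat(AX halt) = {s : every successor in {1, 5}} = {3}
Sat(start & (AX halt)) = {3}
Sat(AX (start & (AX halt))) = {s : every successor in {3}} = {1}
|Sat(AX (start & (AX halt)))| = |{1}| = 1.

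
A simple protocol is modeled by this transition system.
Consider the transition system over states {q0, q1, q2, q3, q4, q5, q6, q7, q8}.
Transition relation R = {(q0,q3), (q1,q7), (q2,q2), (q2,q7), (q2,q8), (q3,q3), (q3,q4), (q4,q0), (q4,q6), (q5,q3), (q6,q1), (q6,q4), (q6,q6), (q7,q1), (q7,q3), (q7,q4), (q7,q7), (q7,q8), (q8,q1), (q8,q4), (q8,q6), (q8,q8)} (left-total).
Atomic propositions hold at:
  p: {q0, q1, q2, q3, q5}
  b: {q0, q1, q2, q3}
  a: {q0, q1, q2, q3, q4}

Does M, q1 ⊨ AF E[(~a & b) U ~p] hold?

Yes

Sat(~a) = {q5, q6, q7, q8}
Sat(~a & b) = ∅
Sat(~p) = {q4, q6, q7, q8}
E[(~a & b) U ~p]: least fixpoint, start Z0 = Sat(~p) = {q4, q6, q7, q8}, add states in Sat(~a & b) with some successor in Z. Already a fixed point.
Sat(E[(~a & b) U ~p]) = {q4, q6, q7, q8}
AF E[(~a & b) U ~p]: least fixpoint, start Z0 = {q4, q6, q7, q8}, add states with every successor in Z. Z1 = {q1, q4, q6, q7, q8}; fixed.
Sat(AF E[(~a & b) U ~p]) = {q1, q4, q6, q7, q8}
q1 ∈ Sat(AF E[(~a & b) U ~p]) = {q1, q4, q6, q7, q8}, so the formula holds at q1.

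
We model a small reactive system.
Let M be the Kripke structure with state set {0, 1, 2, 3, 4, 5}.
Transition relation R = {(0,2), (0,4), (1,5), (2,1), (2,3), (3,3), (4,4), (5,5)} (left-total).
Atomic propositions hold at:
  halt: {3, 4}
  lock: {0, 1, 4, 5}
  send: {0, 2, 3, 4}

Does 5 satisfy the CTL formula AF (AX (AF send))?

No

AF send: least fixpoint, start Z0 = {0, 2, 3, 4}, add states with every successor in Z. Already a fixed point.
Sat(AF send) = {0, 2, 3, 4}
Sat(AX (AF send)) = {s : every successor in {0, 2, 3, 4}} = {0, 3, 4}
AF (AX (AF send)): least fixpoint, start Z0 = {0, 3, 4}, add states with every successor in Z. Already a fixed point.
Sat(AF (AX (AF send))) = {0, 3, 4}
5 ∉ Sat(AF (AX (AF send))) = {0, 3, 4}, so the formula does not hold at 5.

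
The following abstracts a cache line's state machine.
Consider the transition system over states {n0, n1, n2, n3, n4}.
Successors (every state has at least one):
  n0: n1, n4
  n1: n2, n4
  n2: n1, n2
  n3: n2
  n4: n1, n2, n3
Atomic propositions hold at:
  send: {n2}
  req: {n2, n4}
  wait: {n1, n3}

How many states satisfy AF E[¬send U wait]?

Sat(¬send) = {n0, n1, n3, n4}
E[¬send U wait]: least fixpoint, start Z0 = Sat(wait) = {n1, n3}, add states in Sat(¬send) with some successor in Z. Z1 = {n0, n1, n3, n4}; fixed.
Sat(E[¬send U wait]) = {n0, n1, n3, n4}
AF E[¬send U wait]: least fixpoint, start Z0 = {n0, n1, n3, n4}, add states with every successor in Z. Already a fixed point.
Sat(AF E[¬send U wait]) = {n0, n1, n3, n4}
|Sat(AF E[¬send U wait])| = |{n0, n1, n3, n4}| = 4.

4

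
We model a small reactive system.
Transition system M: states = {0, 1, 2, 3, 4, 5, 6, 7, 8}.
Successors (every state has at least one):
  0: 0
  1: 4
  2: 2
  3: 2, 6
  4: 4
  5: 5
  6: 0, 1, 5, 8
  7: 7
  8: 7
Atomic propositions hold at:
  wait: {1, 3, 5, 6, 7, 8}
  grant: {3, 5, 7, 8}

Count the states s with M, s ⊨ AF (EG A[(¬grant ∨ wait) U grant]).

Sat(¬grant) = {0, 1, 2, 4, 6}
Sat(¬grant ∨ wait) = {0, 1, 2, 3, 4, 5, 6, 7, 8}
A[(¬grant ∨ wait) U grant]: least fixpoint, start Z0 = Sat(grant) = {3, 5, 7, 8}, add states in Sat(¬grant ∨ wait) with every successor in Z. Already a fixed point.
Sat(A[(¬grant ∨ wait) U grant]) = {3, 5, 7, 8}
EG A[(¬grant ∨ wait) U grant]: greatest fixpoint, start Z0 = {3, 5, 7, 8}, keep only states in Sat with some successor in Z. Z1 = {5, 7, 8}; fixed.
Sat(EG A[(¬grant ∨ wait) U grant]) = {5, 7, 8}
AF (EG A[(¬grant ∨ wait) U grant]): least fixpoint, start Z0 = {5, 7, 8}, add states with every successor in Z. Already a fixed point.
Sat(AF (EG A[(¬grant ∨ wait) U grant])) = {5, 7, 8}
|Sat(AF (EG A[(¬grant ∨ wait) U grant]))| = |{5, 7, 8}| = 3.

3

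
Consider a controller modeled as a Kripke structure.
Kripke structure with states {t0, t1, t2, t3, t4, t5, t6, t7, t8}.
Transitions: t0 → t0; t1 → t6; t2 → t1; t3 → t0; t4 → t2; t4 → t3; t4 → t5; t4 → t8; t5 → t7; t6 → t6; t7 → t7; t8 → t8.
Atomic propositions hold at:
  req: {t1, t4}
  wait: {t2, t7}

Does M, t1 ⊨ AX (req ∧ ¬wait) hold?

No

Sat(¬wait) = {t0, t1, t3, t4, t5, t6, t8}
Sat(req ∧ ¬wait) = {t1, t4}
Sat(AX (req ∧ ¬wait)) = {s : every successor in {t1, t4}} = {t2}
t1 ∉ Sat(AX (req ∧ ¬wait)) = {t2}, so the formula does not hold at t1.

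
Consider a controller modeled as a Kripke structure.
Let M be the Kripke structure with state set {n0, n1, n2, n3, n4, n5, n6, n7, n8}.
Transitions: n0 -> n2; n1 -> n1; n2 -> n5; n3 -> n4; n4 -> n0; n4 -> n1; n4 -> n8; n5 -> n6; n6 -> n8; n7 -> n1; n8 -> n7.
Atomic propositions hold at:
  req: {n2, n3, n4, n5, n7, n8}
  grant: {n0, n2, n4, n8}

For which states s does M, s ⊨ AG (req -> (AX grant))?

Sat(AX grant) = {s : every successor in {n0, n2, n4, n8}} = {n0, n3, n6}
Sat(req -> (AX grant)) = {n0, n1, n3, n6}
AG (req -> (AX grant)): greatest fixpoint, start Z0 = {n0, n1, n3, n6}, keep only states in Sat with every successor in Z. Z1 = {n1}; fixed.
Sat(AG (req -> (AX grant))) = {n1}

{n1}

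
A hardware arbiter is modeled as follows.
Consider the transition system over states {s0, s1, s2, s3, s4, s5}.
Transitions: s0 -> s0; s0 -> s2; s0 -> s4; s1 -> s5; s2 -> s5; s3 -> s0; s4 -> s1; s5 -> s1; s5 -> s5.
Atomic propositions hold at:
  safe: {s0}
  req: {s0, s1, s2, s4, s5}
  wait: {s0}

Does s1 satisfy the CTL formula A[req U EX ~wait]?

Yes

Sat(~wait) = {s1, s2, s3, s4, s5}
Sat(EX ~wait) = {s : some successor in {s1, s2, s3, s4, s5}} = {s0, s1, s2, s4, s5}
A[req U EX ~wait]: least fixpoint, start Z0 = Sat(EX ~wait) = {s0, s1, s2, s4, s5}, add states in Sat(req) with every successor in Z. Already a fixed point.
Sat(A[req U EX ~wait]) = {s0, s1, s2, s4, s5}
s1 ∈ Sat(A[req U EX ~wait]) = {s0, s1, s2, s4, s5}, so the formula holds at s1.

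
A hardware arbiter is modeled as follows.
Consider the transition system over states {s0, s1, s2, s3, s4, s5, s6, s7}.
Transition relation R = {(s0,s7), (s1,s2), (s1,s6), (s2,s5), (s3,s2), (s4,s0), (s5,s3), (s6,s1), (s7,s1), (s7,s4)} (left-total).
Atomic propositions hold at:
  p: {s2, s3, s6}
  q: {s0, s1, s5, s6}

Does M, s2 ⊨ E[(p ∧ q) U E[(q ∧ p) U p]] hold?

Sat(p ∧ q) = {s6}
Sat(q ∧ p) = {s6}
E[(q ∧ p) U p]: least fixpoint, start Z0 = Sat(p) = {s2, s3, s6}, add states in Sat(q ∧ p) with some successor in Z. Already a fixed point.
Sat(E[(q ∧ p) U p]) = {s2, s3, s6}
E[(p ∧ q) U E[(q ∧ p) U p]]: least fixpoint, start Z0 = Sat(E[(q ∧ p) U p]) = {s2, s3, s6}, add states in Sat(p ∧ q) with some successor in Z. Already a fixed point.
Sat(E[(p ∧ q) U E[(q ∧ p) U p]]) = {s2, s3, s6}
s2 ∈ Sat(E[(p ∧ q) U E[(q ∧ p) U p]]) = {s2, s3, s6}, so the formula holds at s2.

Yes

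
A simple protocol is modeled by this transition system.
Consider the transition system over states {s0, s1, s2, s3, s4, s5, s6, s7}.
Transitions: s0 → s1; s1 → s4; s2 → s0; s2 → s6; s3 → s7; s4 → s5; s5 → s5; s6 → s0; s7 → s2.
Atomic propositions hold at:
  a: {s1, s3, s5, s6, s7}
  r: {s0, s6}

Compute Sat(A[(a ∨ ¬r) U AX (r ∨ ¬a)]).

{s1, s2, s3, s6, s7}

Sat(¬r) = {s1, s2, s3, s4, s5, s7}
Sat(a ∨ ¬r) = {s1, s2, s3, s4, s5, s6, s7}
Sat(¬a) = {s0, s2, s4}
Sat(r ∨ ¬a) = {s0, s2, s4, s6}
Sat(AX (r ∨ ¬a)) = {s : every successor in {s0, s2, s4, s6}} = {s1, s2, s6, s7}
A[(a ∨ ¬r) U AX (r ∨ ¬a)]: least fixpoint, start Z0 = Sat(AX (r ∨ ¬a)) = {s1, s2, s6, s7}, add states in Sat(a ∨ ¬r) with every successor in Z. Z1 = {s1, s2, s3, s6, s7}; fixed.
Sat(A[(a ∨ ¬r) U AX (r ∨ ¬a)]) = {s1, s2, s3, s6, s7}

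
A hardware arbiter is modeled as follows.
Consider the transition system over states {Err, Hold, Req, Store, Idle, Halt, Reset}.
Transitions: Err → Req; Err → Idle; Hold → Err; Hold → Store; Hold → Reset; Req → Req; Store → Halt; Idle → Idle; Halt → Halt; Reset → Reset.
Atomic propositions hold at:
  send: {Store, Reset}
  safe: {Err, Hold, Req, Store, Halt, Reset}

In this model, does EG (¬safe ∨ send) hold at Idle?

Yes

Sat(¬safe) = {Idle}
Sat(¬safe ∨ send) = {Store, Idle, Reset}
EG (¬safe ∨ send): greatest fixpoint, start Z0 = {Store, Idle, Reset}, keep only states in Sat with some successor in Z. Z1 = {Idle, Reset}; fixed.
Sat(EG (¬safe ∨ send)) = {Idle, Reset}
Idle ∈ Sat(EG (¬safe ∨ send)) = {Idle, Reset}, so the formula holds at Idle.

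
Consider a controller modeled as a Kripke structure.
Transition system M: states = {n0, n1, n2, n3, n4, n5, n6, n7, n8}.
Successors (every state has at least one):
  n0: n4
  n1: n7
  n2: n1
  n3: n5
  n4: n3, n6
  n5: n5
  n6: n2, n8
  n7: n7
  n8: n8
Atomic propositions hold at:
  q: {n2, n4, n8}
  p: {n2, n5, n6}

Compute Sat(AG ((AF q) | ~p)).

{n1, n2, n6, n7, n8}

AF q: least fixpoint, start Z0 = {n2, n4, n8}, add states with every successor in Z. Z1 = {n0, n2, n4, n6, n8}; fixed.
Sat(AF q) = {n0, n2, n4, n6, n8}
Sat(~p) = {n0, n1, n3, n4, n7, n8}
Sat((AF q) | ~p) = {n0, n1, n2, n3, n4, n6, n7, n8}
AG ((AF q) | ~p): greatest fixpoint, start Z0 = {n0, n1, n2, n3, n4, n6, n7, n8}, keep only states in Sat with every successor in Z. Z1 = {n0, n1, n2, n4, n6, n7, n8}; Z2 = {n0, n1, n2, n6, n7, n8}; Z3 = {n1, n2, n6, n7, n8}; fixed.
Sat(AG ((AF q) | ~p)) = {n1, n2, n6, n7, n8}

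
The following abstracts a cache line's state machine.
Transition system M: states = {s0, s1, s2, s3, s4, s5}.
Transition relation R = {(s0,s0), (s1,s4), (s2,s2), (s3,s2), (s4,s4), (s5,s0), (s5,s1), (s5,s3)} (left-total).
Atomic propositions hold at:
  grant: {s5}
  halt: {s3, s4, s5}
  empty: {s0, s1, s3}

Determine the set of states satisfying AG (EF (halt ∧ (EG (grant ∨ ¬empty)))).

Sat(¬empty) = {s2, s4, s5}
Sat(grant ∨ ¬empty) = {s2, s4, s5}
EG (grant ∨ ¬empty): greatest fixpoint, start Z0 = {s2, s4, s5}, keep only states in Sat with some successor in Z. Z1 = {s2, s4}; fixed.
Sat(EG (grant ∨ ¬empty)) = {s2, s4}
Sat(halt ∧ (EG (grant ∨ ¬empty))) = {s4}
EF (halt ∧ (EG (grant ∨ ¬empty))): least fixpoint, start Z0 = {s4}, add states with some successor in Z. Z1 = {s1, s4}; Z2 = {s1, s4, s5}; fixed.
Sat(EF (halt ∧ (EG (grant ∨ ¬empty)))) = {s1, s4, s5}
AG (EF (halt ∧ (EG (grant ∨ ¬empty)))): greatest fixpoint, start Z0 = {s1, s4, s5}, keep only states in Sat with every successor in Z. Z1 = {s1, s4}; fixed.
Sat(AG (EF (halt ∧ (EG (grant ∨ ¬empty))))) = {s1, s4}

{s1, s4}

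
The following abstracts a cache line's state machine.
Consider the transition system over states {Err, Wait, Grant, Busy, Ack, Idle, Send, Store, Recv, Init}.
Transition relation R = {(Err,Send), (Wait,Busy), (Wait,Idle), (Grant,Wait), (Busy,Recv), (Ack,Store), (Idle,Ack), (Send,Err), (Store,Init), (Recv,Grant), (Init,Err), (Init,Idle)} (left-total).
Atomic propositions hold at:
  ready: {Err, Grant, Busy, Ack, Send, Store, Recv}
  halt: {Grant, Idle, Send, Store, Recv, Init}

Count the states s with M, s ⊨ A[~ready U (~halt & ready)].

6

Sat(~ready) = {Wait, Idle, Init}
Sat(~halt) = {Err, Wait, Busy, Ack}
Sat(~halt & ready) = {Err, Busy, Ack}
A[~ready U (~halt & ready)]: least fixpoint, start Z0 = Sat((~halt & ready)) = {Err, Busy, Ack}, add states in Sat(~ready) with every successor in Z. Z1 = {Err, Busy, Ack, Idle}; Z2 = {Err, Wait, Busy, Ack, Idle, Init}; fixed.
Sat(A[~ready U (~halt & ready)]) = {Err, Wait, Busy, Ack, Idle, Init}
|Sat(A[~ready U (~halt & ready)])| = |{Err, Wait, Busy, Ack, Idle, Init}| = 6.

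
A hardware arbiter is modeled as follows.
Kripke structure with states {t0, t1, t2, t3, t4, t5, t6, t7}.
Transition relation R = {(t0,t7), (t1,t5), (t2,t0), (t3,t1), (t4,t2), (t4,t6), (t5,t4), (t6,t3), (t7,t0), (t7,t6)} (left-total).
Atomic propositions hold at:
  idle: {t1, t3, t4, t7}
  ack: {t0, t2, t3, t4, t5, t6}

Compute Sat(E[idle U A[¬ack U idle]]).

{t1, t3, t4, t7}

Sat(¬ack) = {t1, t7}
A[¬ack U idle]: least fixpoint, start Z0 = Sat(idle) = {t1, t3, t4, t7}, add states in Sat(¬ack) with every successor in Z. Already a fixed point.
Sat(A[¬ack U idle]) = {t1, t3, t4, t7}
E[idle U A[¬ack U idle]]: least fixpoint, start Z0 = Sat(A[¬ack U idle]) = {t1, t3, t4, t7}, add states in Sat(idle) with some successor in Z. Already a fixed point.
Sat(E[idle U A[¬ack U idle]]) = {t1, t3, t4, t7}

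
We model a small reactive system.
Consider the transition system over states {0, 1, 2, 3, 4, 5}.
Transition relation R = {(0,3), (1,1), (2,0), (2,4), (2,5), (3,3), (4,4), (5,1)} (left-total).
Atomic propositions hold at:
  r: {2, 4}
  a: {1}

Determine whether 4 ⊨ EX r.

Sat(EX r) = {s : some successor in {2, 4}} = {2, 4}
4 ∈ Sat(EX r) = {2, 4}, so the formula holds at 4.

Yes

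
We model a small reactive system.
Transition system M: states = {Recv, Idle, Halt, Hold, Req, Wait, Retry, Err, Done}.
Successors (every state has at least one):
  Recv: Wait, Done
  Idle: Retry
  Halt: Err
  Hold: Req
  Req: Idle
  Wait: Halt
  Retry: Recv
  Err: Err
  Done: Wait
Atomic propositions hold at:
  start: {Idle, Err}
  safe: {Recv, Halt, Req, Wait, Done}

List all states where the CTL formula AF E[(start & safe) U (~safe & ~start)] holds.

{Idle, Hold, Req, Retry}

Sat(start & safe) = ∅
Sat(~safe) = {Idle, Hold, Retry, Err}
Sat(~start) = {Recv, Halt, Hold, Req, Wait, Retry, Done}
Sat(~safe & ~start) = {Hold, Retry}
E[(start & safe) U (~safe & ~start)]: least fixpoint, start Z0 = Sat((~safe & ~start)) = {Hold, Retry}, add states in Sat(start & safe) with some successor in Z. Already a fixed point.
Sat(E[(start & safe) U (~safe & ~start)]) = {Hold, Retry}
AF E[(start & safe) U (~safe & ~start)]: least fixpoint, start Z0 = {Hold, Retry}, add states with every successor in Z. Z1 = {Idle, Hold, Retry}; Z2 = {Idle, Hold, Req, Retry}; fixed.
Sat(AF E[(start & safe) U (~safe & ~start)]) = {Idle, Hold, Req, Retry}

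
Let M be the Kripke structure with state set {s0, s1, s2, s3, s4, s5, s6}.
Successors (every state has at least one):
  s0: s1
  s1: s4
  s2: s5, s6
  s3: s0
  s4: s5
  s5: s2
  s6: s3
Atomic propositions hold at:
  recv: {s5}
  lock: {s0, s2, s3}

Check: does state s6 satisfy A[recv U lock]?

A[recv U lock]: least fixpoint, start Z0 = Sat(lock) = {s0, s2, s3}, add states in Sat(recv) with every successor in Z. Z1 = {s0, s2, s3, s5}; fixed.
Sat(A[recv U lock]) = {s0, s2, s3, s5}
s6 ∉ Sat(A[recv U lock]) = {s0, s2, s3, s5}, so the formula does not hold at s6.

No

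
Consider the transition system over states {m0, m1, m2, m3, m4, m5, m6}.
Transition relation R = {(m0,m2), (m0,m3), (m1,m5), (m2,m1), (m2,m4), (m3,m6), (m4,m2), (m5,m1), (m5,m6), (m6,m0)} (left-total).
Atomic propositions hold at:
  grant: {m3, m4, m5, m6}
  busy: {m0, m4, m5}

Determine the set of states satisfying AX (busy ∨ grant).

Sat(busy ∨ grant) = {m0, m3, m4, m5, m6}
Sat(AX (busy ∨ grant)) = {s : every successor in {m0, m3, m4, m5, m6}} = {m1, m3, m6}

{m1, m3, m6}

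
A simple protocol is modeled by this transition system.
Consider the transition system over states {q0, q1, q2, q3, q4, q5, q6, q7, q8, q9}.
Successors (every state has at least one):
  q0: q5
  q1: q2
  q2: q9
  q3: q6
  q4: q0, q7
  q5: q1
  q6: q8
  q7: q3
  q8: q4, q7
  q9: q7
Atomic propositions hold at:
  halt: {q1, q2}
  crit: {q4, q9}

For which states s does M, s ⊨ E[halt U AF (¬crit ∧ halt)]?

Sat(¬crit) = {q0, q1, q2, q3, q5, q6, q7, q8}
Sat(¬crit ∧ halt) = {q1, q2}
AF (¬crit ∧ halt): least fixpoint, start Z0 = {q1, q2}, add states with every successor in Z. Z1 = {q1, q2, q5}; Z2 = {q0, q1, q2, q5}; fixed.
Sat(AF (¬crit ∧ halt)) = {q0, q1, q2, q5}
E[halt U AF (¬crit ∧ halt)]: least fixpoint, start Z0 = Sat(AF (¬crit ∧ halt)) = {q0, q1, q2, q5}, add states in Sat(halt) with some successor in Z. Already a fixed point.
Sat(E[halt U AF (¬crit ∧ halt)]) = {q0, q1, q2, q5}

{q0, q1, q2, q5}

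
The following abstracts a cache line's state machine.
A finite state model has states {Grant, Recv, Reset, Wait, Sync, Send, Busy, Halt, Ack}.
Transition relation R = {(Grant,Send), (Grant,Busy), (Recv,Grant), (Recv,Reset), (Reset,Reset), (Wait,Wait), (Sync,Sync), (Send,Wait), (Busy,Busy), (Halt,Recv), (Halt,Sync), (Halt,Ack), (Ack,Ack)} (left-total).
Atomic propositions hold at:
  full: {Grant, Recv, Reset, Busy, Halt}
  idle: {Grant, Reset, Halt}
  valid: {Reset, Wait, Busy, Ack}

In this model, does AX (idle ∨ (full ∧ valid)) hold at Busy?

Sat(full ∧ valid) = {Reset, Busy}
Sat(idle ∨ (full ∧ valid)) = {Grant, Reset, Busy, Halt}
Sat(AX (idle ∨ (full ∧ valid))) = {s : every successor in {Grant, Reset, Busy, Halt}} = {Recv, Reset, Busy}
Busy ∈ Sat(AX (idle ∨ (full ∧ valid))) = {Recv, Reset, Busy}, so the formula holds at Busy.

Yes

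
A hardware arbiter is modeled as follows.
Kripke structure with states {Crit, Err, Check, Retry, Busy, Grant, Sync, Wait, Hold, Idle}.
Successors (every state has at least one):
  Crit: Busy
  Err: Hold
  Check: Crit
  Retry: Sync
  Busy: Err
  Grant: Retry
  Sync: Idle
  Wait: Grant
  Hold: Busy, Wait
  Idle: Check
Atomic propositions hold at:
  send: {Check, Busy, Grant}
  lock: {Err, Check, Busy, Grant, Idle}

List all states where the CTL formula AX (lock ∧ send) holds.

{Crit, Wait, Idle}

Sat(lock ∧ send) = {Check, Busy, Grant}
Sat(AX (lock ∧ send)) = {s : every successor in {Check, Busy, Grant}} = {Crit, Wait, Idle}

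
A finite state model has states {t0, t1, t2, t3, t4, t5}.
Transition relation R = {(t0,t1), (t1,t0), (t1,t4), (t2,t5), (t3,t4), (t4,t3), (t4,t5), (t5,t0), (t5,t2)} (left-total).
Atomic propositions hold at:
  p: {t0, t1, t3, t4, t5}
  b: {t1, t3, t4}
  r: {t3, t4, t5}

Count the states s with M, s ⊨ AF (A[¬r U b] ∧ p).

4

Sat(¬r) = {t0, t1, t2}
A[¬r U b]: least fixpoint, start Z0 = Sat(b) = {t1, t3, t4}, add states in Sat(¬r) with every successor in Z. Z1 = {t0, t1, t3, t4}; fixed.
Sat(A[¬r U b]) = {t0, t1, t3, t4}
Sat(A[¬r U b] ∧ p) = {t0, t1, t3, t4}
AF (A[¬r U b] ∧ p): least fixpoint, start Z0 = {t0, t1, t3, t4}, add states with every successor in Z. Already a fixed point.
Sat(AF (A[¬r U b] ∧ p)) = {t0, t1, t3, t4}
|Sat(AF (A[¬r U b] ∧ p))| = |{t0, t1, t3, t4}| = 4.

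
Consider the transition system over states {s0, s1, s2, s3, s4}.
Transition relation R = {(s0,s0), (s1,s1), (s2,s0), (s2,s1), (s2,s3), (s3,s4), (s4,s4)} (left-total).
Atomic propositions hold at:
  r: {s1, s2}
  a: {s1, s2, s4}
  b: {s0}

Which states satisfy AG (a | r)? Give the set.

Sat(a | r) = {s1, s2, s4}
AG (a | r): greatest fixpoint, start Z0 = {s1, s2, s4}, keep only states in Sat with every successor in Z. Z1 = {s1, s4}; fixed.
Sat(AG (a | r)) = {s1, s4}

{s1, s4}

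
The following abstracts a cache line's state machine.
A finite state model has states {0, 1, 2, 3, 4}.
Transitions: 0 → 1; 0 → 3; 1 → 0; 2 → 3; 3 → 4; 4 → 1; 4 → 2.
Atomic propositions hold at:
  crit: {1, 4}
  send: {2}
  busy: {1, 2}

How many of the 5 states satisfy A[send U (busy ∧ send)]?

1

Sat(busy ∧ send) = {2}
A[send U (busy ∧ send)]: least fixpoint, start Z0 = Sat((busy ∧ send)) = {2}, add states in Sat(send) with every successor in Z. Already a fixed point.
Sat(A[send U (busy ∧ send)]) = {2}
|Sat(A[send U (busy ∧ send)])| = |{2}| = 1.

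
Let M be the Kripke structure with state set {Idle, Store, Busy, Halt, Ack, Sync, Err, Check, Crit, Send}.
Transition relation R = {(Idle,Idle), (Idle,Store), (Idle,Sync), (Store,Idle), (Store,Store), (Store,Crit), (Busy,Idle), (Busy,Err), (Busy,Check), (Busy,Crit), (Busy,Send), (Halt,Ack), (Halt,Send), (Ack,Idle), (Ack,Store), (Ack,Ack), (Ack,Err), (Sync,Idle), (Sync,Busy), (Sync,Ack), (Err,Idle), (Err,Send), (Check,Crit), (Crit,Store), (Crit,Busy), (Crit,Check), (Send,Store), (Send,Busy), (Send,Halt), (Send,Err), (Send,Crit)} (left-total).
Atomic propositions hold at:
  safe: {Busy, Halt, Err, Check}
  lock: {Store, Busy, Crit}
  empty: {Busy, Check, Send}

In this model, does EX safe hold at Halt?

No

Sat(EX safe) = {s : some successor in {Busy, Halt, Err, Check}} = {Busy, Ack, Sync, Crit, Send}
Halt ∉ Sat(EX safe) = {Busy, Ack, Sync, Crit, Send}, so the formula does not hold at Halt.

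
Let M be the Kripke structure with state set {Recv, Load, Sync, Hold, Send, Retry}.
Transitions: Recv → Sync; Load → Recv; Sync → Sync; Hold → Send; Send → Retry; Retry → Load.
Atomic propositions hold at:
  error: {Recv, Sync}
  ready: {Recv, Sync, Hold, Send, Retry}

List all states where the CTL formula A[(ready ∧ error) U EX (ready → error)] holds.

{Recv, Load, Sync, Retry}

Sat(ready ∧ error) = {Recv, Sync}
Sat(ready → error) = {Recv, Load, Sync}
Sat(EX (ready → error)) = {s : some successor in {Recv, Load, Sync}} = {Recv, Load, Sync, Retry}
A[(ready ∧ error) U EX (ready → error)]: least fixpoint, start Z0 = Sat(EX (ready → error)) = {Recv, Load, Sync, Retry}, add states in Sat(ready ∧ error) with every successor in Z. Already a fixed point.
Sat(A[(ready ∧ error) U EX (ready → error)]) = {Recv, Load, Sync, Retry}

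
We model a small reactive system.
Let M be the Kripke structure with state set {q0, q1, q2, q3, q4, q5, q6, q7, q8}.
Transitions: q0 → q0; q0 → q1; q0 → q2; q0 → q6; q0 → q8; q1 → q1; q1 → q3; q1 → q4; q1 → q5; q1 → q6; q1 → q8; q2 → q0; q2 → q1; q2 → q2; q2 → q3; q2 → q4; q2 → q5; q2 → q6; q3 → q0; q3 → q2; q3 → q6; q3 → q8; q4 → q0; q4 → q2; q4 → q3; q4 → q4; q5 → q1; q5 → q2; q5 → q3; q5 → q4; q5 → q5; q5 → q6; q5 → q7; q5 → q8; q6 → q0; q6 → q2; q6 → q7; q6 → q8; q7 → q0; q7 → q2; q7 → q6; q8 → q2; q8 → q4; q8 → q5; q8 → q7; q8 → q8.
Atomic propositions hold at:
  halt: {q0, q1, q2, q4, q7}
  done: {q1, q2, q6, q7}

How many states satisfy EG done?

EG done: greatest fixpoint, start Z0 = {q1, q2, q6, q7}, keep only states in Sat with some successor in Z. Already a fixed point.
Sat(EG done) = {q1, q2, q6, q7}
|Sat(EG done)| = |{q1, q2, q6, q7}| = 4.

4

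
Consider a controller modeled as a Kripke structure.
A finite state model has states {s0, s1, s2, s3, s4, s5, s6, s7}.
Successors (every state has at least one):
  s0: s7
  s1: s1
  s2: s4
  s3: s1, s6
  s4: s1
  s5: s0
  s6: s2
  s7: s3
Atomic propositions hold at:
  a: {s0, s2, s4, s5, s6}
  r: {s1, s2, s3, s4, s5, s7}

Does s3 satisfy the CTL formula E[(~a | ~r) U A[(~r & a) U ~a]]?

Sat(~a) = {s1, s3, s7}
Sat(~r) = {s0, s6}
Sat(~a | ~r) = {s0, s1, s3, s6, s7}
Sat(~r & a) = {s0, s6}
A[(~r & a) U ~a]: least fixpoint, start Z0 = Sat(~a) = {s1, s3, s7}, add states in Sat(~r & a) with every successor in Z. Z1 = {s0, s1, s3, s7}; fixed.
Sat(A[(~r & a) U ~a]) = {s0, s1, s3, s7}
E[(~a | ~r) U A[(~r & a) U ~a]]: least fixpoint, start Z0 = Sat(A[(~r & a) U ~a]) = {s0, s1, s3, s7}, add states in Sat(~a | ~r) with some successor in Z. Already a fixed point.
Sat(E[(~a | ~r) U A[(~r & a) U ~a]]) = {s0, s1, s3, s7}
s3 ∈ Sat(E[(~a | ~r) U A[(~r & a) U ~a]]) = {s0, s1, s3, s7}, so the formula holds at s3.

Yes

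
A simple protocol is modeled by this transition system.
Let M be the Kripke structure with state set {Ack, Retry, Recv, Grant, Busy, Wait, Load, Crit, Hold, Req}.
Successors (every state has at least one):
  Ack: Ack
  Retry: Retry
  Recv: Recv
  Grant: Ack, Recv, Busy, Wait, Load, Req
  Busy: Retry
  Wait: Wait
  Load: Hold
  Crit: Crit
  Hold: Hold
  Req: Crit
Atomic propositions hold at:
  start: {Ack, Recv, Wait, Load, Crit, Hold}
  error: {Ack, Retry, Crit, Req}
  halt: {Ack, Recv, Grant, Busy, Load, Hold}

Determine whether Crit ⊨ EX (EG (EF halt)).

No

EF halt: least fixpoint, start Z0 = {Ack, Recv, Grant, Busy, Load, Hold}, add states with some successor in Z. Already a fixed point.
Sat(EF halt) = {Ack, Recv, Grant, Busy, Load, Hold}
EG (EF halt): greatest fixpoint, start Z0 = {Ack, Recv, Grant, Busy, Load, Hold}, keep only states in Sat with some successor in Z. Z1 = {Ack, Recv, Grant, Load, Hold}; fixed.
Sat(EG (EF halt)) = {Ack, Recv, Grant, Load, Hold}
Sat(EX (EG (EF halt))) = {s : some successor in {Ack, Recv, Grant, Load, Hold}} = {Ack, Recv, Grant, Load, Hold}
Crit ∉ Sat(EX (EG (EF halt))) = {Ack, Recv, Grant, Load, Hold}, so the formula does not hold at Crit.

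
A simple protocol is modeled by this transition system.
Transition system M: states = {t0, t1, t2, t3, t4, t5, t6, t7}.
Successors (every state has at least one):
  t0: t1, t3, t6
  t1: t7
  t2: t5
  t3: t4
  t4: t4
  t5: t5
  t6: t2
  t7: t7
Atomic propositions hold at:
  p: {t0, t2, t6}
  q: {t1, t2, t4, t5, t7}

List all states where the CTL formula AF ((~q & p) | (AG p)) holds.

Sat(~q) = {t0, t3, t6}
Sat(~q & p) = {t0, t6}
AG p: greatest fixpoint, start Z0 = {t0, t2, t6}, keep only states in Sat with every successor in Z. Z1 = {t6}; Z2 = ∅; fixed.
Sat(AG p) = ∅
Sat((~q & p) | (AG p)) = {t0, t6}
AF ((~q & p) | (AG p)): least fixpoint, start Z0 = {t0, t6}, add states with every successor in Z. Already a fixed point.
Sat(AF ((~q & p) | (AG p))) = {t0, t6}

{t0, t6}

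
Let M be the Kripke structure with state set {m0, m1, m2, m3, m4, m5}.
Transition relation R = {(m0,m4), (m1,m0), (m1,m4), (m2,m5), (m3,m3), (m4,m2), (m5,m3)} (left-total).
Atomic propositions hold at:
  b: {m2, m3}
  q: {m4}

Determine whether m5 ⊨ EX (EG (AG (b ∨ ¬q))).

Yes

Sat(¬q) = {m0, m1, m2, m3, m5}
Sat(b ∨ ¬q) = {m0, m1, m2, m3, m5}
AG (b ∨ ¬q): greatest fixpoint, start Z0 = {m0, m1, m2, m3, m5}, keep only states in Sat with every successor in Z. Z1 = {m2, m3, m5}; fixed.
Sat(AG (b ∨ ¬q)) = {m2, m3, m5}
EG (AG (b ∨ ¬q)): greatest fixpoint, start Z0 = {m2, m3, m5}, keep only states in Sat with some successor in Z. Already a fixed point.
Sat(EG (AG (b ∨ ¬q))) = {m2, m3, m5}
Sat(EX (EG (AG (b ∨ ¬q)))) = {s : some successor in {m2, m3, m5}} = {m2, m3, m4, m5}
m5 ∈ Sat(EX (EG (AG (b ∨ ¬q)))) = {m2, m3, m4, m5}, so the formula holds at m5.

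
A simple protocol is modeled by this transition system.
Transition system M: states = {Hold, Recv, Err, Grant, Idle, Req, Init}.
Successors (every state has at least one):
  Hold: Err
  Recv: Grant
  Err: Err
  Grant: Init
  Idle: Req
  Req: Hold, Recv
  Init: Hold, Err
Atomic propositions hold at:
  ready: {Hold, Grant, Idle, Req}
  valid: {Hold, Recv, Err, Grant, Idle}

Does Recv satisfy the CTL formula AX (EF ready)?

Yes

EF ready: least fixpoint, start Z0 = {Hold, Grant, Idle, Req}, add states with some successor in Z. Z1 = {Hold, Recv, Grant, Idle, Req, Init}; fixed.
Sat(EF ready) = {Hold, Recv, Grant, Idle, Req, Init}
Sat(AX (EF ready)) = {s : every successor in {Hold, Recv, Grant, Idle, Req, Init}} = {Recv, Grant, Idle, Req}
Recv ∈ Sat(AX (EF ready)) = {Recv, Grant, Idle, Req}, so the formula holds at Recv.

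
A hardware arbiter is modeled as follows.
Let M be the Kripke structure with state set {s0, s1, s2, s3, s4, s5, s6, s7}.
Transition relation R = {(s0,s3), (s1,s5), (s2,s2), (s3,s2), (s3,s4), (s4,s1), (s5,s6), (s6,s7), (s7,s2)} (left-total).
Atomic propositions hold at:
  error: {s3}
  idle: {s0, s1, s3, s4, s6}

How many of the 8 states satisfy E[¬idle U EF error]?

Sat(¬idle) = {s2, s5, s7}
EF error: least fixpoint, start Z0 = {s3}, add states with some successor in Z. Z1 = {s0, s3}; fixed.
Sat(EF error) = {s0, s3}
E[¬idle U EF error]: least fixpoint, start Z0 = Sat(EF error) = {s0, s3}, add states in Sat(¬idle) with some successor in Z. Already a fixed point.
Sat(E[¬idle U EF error]) = {s0, s3}
|Sat(E[¬idle U EF error])| = |{s0, s3}| = 2.

2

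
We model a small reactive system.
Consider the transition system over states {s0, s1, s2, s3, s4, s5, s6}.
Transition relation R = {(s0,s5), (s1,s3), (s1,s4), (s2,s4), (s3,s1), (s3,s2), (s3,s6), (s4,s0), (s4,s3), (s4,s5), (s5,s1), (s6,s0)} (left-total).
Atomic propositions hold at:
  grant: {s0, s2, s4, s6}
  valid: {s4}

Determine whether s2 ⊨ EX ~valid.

No

Sat(~valid) = {s0, s1, s2, s3, s5, s6}
Sat(EX ~valid) = {s : some successor in {s0, s1, s2, s3, s5, s6}} = {s0, s1, s3, s4, s5, s6}
s2 ∉ Sat(EX ~valid) = {s0, s1, s3, s4, s5, s6}, so the formula does not hold at s2.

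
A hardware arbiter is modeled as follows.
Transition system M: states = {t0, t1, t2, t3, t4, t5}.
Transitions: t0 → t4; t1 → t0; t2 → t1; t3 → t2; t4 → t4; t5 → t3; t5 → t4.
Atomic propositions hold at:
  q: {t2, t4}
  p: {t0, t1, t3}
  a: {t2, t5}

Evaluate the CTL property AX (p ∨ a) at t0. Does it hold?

Sat(p ∨ a) = {t0, t1, t2, t3, t5}
Sat(AX (p ∨ a)) = {s : every successor in {t0, t1, t2, t3, t5}} = {t1, t2, t3}
t0 ∉ Sat(AX (p ∨ a)) = {t1, t2, t3}, so the formula does not hold at t0.

No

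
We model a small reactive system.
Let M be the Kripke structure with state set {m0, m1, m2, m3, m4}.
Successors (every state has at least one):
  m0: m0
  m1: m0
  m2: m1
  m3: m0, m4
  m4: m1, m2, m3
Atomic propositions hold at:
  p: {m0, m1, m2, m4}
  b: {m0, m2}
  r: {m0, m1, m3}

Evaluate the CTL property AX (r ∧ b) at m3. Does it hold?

No

Sat(r ∧ b) = {m0}
Sat(AX (r ∧ b)) = {s : every successor in {m0}} = {m0, m1}
m3 ∉ Sat(AX (r ∧ b)) = {m0, m1}, so the formula does not hold at m3.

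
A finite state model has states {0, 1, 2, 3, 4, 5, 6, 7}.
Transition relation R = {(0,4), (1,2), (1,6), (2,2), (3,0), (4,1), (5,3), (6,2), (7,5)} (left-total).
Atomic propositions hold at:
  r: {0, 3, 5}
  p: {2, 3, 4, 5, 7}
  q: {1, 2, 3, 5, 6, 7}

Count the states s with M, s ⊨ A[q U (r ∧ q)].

3

Sat(r ∧ q) = {3, 5}
A[q U (r ∧ q)]: least fixpoint, start Z0 = Sat((r ∧ q)) = {3, 5}, add states in Sat(q) with every successor in Z. Z1 = {3, 5, 7}; fixed.
Sat(A[q U (r ∧ q)]) = {3, 5, 7}
|Sat(A[q U (r ∧ q)])| = |{3, 5, 7}| = 3.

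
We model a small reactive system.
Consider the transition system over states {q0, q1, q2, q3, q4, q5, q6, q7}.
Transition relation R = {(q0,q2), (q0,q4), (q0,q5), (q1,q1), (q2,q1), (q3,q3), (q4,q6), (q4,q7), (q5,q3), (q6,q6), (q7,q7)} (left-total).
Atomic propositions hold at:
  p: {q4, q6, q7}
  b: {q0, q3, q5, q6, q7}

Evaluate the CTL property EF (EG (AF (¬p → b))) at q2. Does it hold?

Sat(¬p) = {q0, q1, q2, q3, q5}
Sat(¬p → b) = {q0, q3, q4, q5, q6, q7}
AF (¬p → b): least fixpoint, start Z0 = {q0, q3, q4, q5, q6, q7}, add states with every successor in Z. Already a fixed point.
Sat(AF (¬p → b)) = {q0, q3, q4, q5, q6, q7}
EG (AF (¬p → b)): greatest fixpoint, start Z0 = {q0, q3, q4, q5, q6, q7}, keep only states in Sat with some successor in Z. Already a fixed point.
Sat(EG (AF (¬p → b))) = {q0, q3, q4, q5, q6, q7}
EF (EG (AF (¬p → b))): least fixpoint, start Z0 = {q0, q3, q4, q5, q6, q7}, add states with some successor in Z. Already a fixed point.
Sat(EF (EG (AF (¬p → b)))) = {q0, q3, q4, q5, q6, q7}
q2 ∉ Sat(EF (EG (AF (¬p → b)))) = {q0, q3, q4, q5, q6, q7}, so the formula does not hold at q2.

No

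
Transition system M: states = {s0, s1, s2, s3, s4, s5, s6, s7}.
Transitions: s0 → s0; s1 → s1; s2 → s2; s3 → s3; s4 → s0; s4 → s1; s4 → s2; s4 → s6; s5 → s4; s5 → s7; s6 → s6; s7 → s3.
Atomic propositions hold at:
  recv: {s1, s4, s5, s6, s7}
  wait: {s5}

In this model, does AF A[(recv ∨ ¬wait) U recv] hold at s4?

Sat(¬wait) = {s0, s1, s2, s3, s4, s6, s7}
Sat(recv ∨ ¬wait) = {s0, s1, s2, s3, s4, s5, s6, s7}
A[(recv ∨ ¬wait) U recv]: least fixpoint, start Z0 = Sat(recv) = {s1, s4, s5, s6, s7}, add states in Sat(recv ∨ ¬wait) with every successor in Z. Already a fixed point.
Sat(A[(recv ∨ ¬wait) U recv]) = {s1, s4, s5, s6, s7}
AF A[(recv ∨ ¬wait) U recv]: least fixpoint, start Z0 = {s1, s4, s5, s6, s7}, add states with every successor in Z. Already a fixed point.
Sat(AF A[(recv ∨ ¬wait) U recv]) = {s1, s4, s5, s6, s7}
s4 ∈ Sat(AF A[(recv ∨ ¬wait) U recv]) = {s1, s4, s5, s6, s7}, so the formula holds at s4.

Yes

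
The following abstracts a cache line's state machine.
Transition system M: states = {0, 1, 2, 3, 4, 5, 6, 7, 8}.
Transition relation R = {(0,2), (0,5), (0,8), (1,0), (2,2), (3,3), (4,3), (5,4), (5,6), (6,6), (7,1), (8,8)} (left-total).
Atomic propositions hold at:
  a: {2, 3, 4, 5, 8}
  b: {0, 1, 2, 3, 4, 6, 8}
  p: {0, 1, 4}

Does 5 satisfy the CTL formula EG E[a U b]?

Yes

E[a U b]: least fixpoint, start Z0 = Sat(b) = {0, 1, 2, 3, 4, 6, 8}, add states in Sat(a) with some successor in Z. Z1 = {0, 1, 2, 3, 4, 5, 6, 8}; fixed.
Sat(E[a U b]) = {0, 1, 2, 3, 4, 5, 6, 8}
EG E[a U b]: greatest fixpoint, start Z0 = {0, 1, 2, 3, 4, 5, 6, 8}, keep only states in Sat with some successor in Z. Already a fixed point.
Sat(EG E[a U b]) = {0, 1, 2, 3, 4, 5, 6, 8}
5 ∈ Sat(EG E[a U b]) = {0, 1, 2, 3, 4, 5, 6, 8}, so the formula holds at 5.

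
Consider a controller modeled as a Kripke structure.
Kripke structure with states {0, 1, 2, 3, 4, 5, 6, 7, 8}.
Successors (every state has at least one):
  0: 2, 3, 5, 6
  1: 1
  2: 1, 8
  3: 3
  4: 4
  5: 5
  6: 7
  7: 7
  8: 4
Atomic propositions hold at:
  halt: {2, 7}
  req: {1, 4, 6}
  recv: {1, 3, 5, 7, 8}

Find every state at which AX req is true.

Sat(AX req) = {s : every successor in {1, 4, 6}} = {1, 4, 8}

{1, 4, 8}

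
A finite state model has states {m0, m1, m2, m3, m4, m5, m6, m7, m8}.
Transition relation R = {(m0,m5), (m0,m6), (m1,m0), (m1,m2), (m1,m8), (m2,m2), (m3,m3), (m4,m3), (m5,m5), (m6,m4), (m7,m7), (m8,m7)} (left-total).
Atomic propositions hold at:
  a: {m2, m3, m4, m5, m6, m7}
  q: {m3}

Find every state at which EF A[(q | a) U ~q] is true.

{m0, m1, m2, m4, m5, m6, m7, m8}

Sat(q | a) = {m2, m3, m4, m5, m6, m7}
Sat(~q) = {m0, m1, m2, m4, m5, m6, m7, m8}
A[(q | a) U ~q]: least fixpoint, start Z0 = Sat(~q) = {m0, m1, m2, m4, m5, m6, m7, m8}, add states in Sat(q | a) with every successor in Z. Already a fixed point.
Sat(A[(q | a) U ~q]) = {m0, m1, m2, m4, m5, m6, m7, m8}
EF A[(q | a) U ~q]: least fixpoint, start Z0 = {m0, m1, m2, m4, m5, m6, m7, m8}, add states with some successor in Z. Already a fixed point.
Sat(EF A[(q | a) U ~q]) = {m0, m1, m2, m4, m5, m6, m7, m8}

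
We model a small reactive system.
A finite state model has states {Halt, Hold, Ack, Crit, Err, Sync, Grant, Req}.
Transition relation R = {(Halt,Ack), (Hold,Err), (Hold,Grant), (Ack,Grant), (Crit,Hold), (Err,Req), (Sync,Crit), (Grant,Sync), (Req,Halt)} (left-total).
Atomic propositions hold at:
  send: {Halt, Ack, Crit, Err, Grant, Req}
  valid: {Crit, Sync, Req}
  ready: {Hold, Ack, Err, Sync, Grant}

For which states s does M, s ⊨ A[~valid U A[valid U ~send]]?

Sat(~valid) = {Halt, Hold, Ack, Err, Grant}
Sat(~send) = {Hold, Sync}
A[valid U ~send]: least fixpoint, start Z0 = Sat(~send) = {Hold, Sync}, add states in Sat(valid) with every successor in Z. Z1 = {Hold, Crit, Sync}; fixed.
Sat(A[valid U ~send]) = {Hold, Crit, Sync}
A[~valid U A[valid U ~send]]: least fixpoint, start Z0 = Sat(A[valid U ~send]) = {Hold, Crit, Sync}, add states in Sat(~valid) with every successor in Z. Z1 = {Hold, Crit, Sync, Grant}; Z2 = {Hold, Ack, Crit, Sync, Grant}; Z3 = {Halt, Hold, Ack, Crit, Sync, Grant}; fixed.
Sat(A[~valid U A[valid U ~send]]) = {Halt, Hold, Ack, Crit, Sync, Grant}

{Halt, Hold, Ack, Crit, Sync, Grant}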